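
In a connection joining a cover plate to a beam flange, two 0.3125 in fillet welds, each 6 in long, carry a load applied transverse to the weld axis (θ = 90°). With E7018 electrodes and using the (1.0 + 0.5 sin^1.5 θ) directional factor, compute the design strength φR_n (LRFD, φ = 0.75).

E70XX → F_EXX = 70 ksi.
t_e = 0.707 × 0.3125 = 0.2209 in; A_we = 0.2209 × 12 = 2.651 in².
Directional factor: 1.0 + 0.5 sin^1.5(90°) = 1.5.
F_nw = 0.6 × 70 × 1.5 = 63 ksi.
φR_n = 0.75 × 63 × 2.651 = 125.3 kips.

φR_n ≈ 125 kips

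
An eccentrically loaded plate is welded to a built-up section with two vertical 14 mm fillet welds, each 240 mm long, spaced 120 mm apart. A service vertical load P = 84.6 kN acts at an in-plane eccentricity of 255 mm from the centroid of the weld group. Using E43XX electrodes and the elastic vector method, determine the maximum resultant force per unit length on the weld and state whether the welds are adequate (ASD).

E43XX → F_EXX = 430 MPa.
Total weld length L_w = 480 mm. Treat welds as unit-width lines.
Polar moment about centroid: J = 2[d³/12 + d(b/2)²] = 2[240³/12 + 240×60²] = 4032000 mm³.
Direct shear f_v = P/L_w = 84.6×10³ / 480 = 176.2 N/mm (vertical).
Torsion M = P·e = 84.6×10³ × 255 = 21573000 N·mm.
Critical point at (x, y) = (60, 120) from centroid. f_tx = M·y/J = 642.1 N/mm; f_ty = M·x/J = 321 N/mm.
Resultant f_max = √[f_tx² + (f_v + f_ty)²] = √[642.1² + (176.2 + 321)²] = 812.1 N/mm.
Capacity per unit length: r_n/Ω = (1/2.0) × 0.6 × 430 × (0.707 × 14) = 1277 N/mm.
812.1 ≤ 1277 → adequate.

f_max ≈ 812 N/mm; adequate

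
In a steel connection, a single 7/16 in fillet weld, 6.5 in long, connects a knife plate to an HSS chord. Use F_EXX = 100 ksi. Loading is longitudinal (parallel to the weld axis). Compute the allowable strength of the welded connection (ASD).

R_n/Ω ≈ 60.3 kips

Effective throat t_e = 0.707 × 0.4375 = 0.3093 in.
Total length L = 6.5 in; A_we = 0.3093 × 6.5 = 2.011 in².
F_nw = 0.6 F_EXX = 0.6 × 100 = 60 ksi.
R_n = 60 × 2.011 = 120.6 kips; R_n/Ω = 120.6/2.0 = 60.32 kips.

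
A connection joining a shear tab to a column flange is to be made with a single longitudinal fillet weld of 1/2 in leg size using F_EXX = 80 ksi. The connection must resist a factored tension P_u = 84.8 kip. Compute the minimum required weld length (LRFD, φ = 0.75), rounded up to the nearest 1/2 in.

L = 7 in

Throat t_e = 0.707 × 0.5 = 0.3535 in.
φr_n = 0.75 × 0.6 × 80 × 0.3535 = 12.73 kip/in.
L_req = P_u / φr_n = 84.8 / 12.73 = 6.664 in total.
Round up → use L = 7 in.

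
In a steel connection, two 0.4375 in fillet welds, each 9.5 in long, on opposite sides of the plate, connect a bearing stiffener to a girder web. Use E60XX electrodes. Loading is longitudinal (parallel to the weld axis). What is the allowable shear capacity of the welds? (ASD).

R_n/Ω ≈ 106 kip

E60XX → F_EXX = 60 ksi.
Effective throat t_e = 0.707 × 0.4375 = 0.3093 in.
Total length L = 19 in; A_we = 0.3093 × 19 = 5.877 in².
F_nw = 0.6 F_EXX = 0.6 × 60 = 36 ksi.
R_n = 36 × 5.877 = 211.6 kip; R_n/Ω = 211.6/2.0 = 105.8 kip.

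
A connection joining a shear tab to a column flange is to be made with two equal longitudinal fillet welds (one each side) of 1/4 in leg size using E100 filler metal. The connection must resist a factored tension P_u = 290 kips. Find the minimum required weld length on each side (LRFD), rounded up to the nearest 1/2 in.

E100XX → F_EXX = 100 ksi.
Throat t_e = 0.707 × 0.25 = 0.1767 in.
φr_n = 0.75 × 0.6 × 100 × 0.1767 = 7.954 kips/in.
L_req = P_u / φr_n = 290 / 7.954 = 36.46 in total.
Per side: 36.46 / 2 = 18.23 in.
Round up → use L = 18.5 in on each side.

L = 18.5 in on each side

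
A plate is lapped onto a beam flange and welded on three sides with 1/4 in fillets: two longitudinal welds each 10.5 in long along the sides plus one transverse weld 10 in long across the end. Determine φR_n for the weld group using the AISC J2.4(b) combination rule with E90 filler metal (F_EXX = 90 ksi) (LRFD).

t_e = 0.707 × 0.25 = 0.1767 in.
R_nwl = 0.6 × 90 × 0.1767 × 21 = 200.4 kips (longitudinal, 2 welds).
R_nwt = 0.6 × 90 × 0.1767 × 10 = 95.44 kips (transverse, base value).
(i) R_nwl + R_nwt = 295.9 kips; (ii) 0.85 R_nwl + 1.5 R_nwt = 313.5 kips.
R_n = max = 313.5 kips [governs: (ii)]; φR_n = 235.2 kips.

φR_n ≈ 235 kips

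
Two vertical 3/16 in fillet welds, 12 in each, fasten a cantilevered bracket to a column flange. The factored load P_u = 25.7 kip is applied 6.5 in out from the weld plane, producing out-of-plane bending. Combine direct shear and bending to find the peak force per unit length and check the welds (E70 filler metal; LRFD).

f_max ≈ 3.64 kip/in; adequate

E70XX → F_EXX = 70 ksi.
L_w = 2 × 12 = 24 in; section modulus (unit throat) S = 2 × L²/6 = 48 in².
Direct shear f_v = P/L_w = 25.7/24 = 1.071 kip/in.
Moment M = P × e = 25.7 × 6.5 = 167.05 kip·in; bending f_b = M/S = 3.48 kip/in.
f_max = √(f_v² + f_b²) = √(1.071² + 3.48²) = 3.641 kip/in.
φr_n = 0.75 × 0.6 × 70 × (0.707 × 0.1875) = 4.176 kip/in → adequate.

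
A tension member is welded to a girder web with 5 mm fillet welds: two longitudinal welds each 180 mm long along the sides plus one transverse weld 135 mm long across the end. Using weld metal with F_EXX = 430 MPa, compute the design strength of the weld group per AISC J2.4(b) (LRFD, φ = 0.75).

φR_n ≈ 348 kN

t_e = 0.707 × 5 = 3.535 mm.
R_nwl = 0.6 × 430 × 3.535 × 360 × 10⁻³ = 328.3 kN (longitudinal, 2 welds).
R_nwt = 0.6 × 430 × 3.535 × 135 × 10⁻³ = 123.1 kN (transverse, base value).
(i) R_nwl + R_nwt = 451.5 kN; (ii) 0.85 R_nwl + 1.5 R_nwt = 463.8 kN.
R_n = max = 463.8 kN [governs: (ii)]; φR_n = 347.8 kN.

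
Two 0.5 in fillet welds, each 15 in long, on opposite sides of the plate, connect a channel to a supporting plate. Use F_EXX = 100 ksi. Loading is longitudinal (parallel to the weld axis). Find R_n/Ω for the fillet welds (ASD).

Effective throat t_e = 0.707 × 0.5 = 0.3535 in.
Total length L = 30 in; A_we = 0.3535 × 30 = 10.6 in².
F_nw = 0.6 F_EXX = 0.6 × 100 = 60 ksi.
R_n = 60 × 10.6 = 636.3 kip; R_n/Ω = 636.3/2.0 = 318.1 kip.

R_n/Ω ≈ 318 kip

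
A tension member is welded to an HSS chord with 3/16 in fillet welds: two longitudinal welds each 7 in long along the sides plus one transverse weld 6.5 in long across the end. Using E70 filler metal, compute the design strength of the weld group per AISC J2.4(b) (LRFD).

φR_n ≈ 90.4 kips

E70XX → F_EXX = 70 ksi.
t_e = 0.707 × 0.1875 = 0.1326 in.
R_nwl = 0.6 × 70 × 0.1326 × 14 = 77.95 kips (longitudinal, 2 welds).
R_nwt = 0.6 × 70 × 0.1326 × 6.5 = 36.19 kips (transverse, base value).
(i) R_nwl + R_nwt = 114.1 kips; (ii) 0.85 R_nwl + 1.5 R_nwt = 120.5 kips.
R_n = max = 120.5 kips [governs: (ii)]; φR_n = 90.4 kips.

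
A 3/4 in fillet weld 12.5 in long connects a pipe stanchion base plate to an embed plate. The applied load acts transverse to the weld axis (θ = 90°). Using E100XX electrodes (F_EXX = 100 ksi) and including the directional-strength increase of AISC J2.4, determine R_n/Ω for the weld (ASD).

t_e = 0.707 × 0.75 = 0.5302 in; A_we = 0.5302 × 12.5 = 6.628 in².
Directional factor: 1.0 + 0.5 sin^1.5(90°) = 1.5.
F_nw = 0.6 × 100 × 1.5 = 90 ksi.
R_n/Ω = (90 × 6.628) / 2.0 = 298.3 kips.

R_n/Ω ≈ 298 kips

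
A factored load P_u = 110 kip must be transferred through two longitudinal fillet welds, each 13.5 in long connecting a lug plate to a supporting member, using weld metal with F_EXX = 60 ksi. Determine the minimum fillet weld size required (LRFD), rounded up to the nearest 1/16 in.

Total weld length L = 27 in.
Required throat t_e = P_u / (φ × 0.6 F_EXX × L) = 110 / (0.75 × 0.6 × 60 × 27) = 0.1509 in.
Required leg w = t_e / 0.707 = 0.2134 in → use 1/4 in.

w = 1/4 in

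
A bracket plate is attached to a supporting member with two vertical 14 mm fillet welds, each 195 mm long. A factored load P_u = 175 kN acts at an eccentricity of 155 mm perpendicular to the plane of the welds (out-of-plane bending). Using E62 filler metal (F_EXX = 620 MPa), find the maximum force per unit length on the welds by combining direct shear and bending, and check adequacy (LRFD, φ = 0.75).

L_w = 2 × 195 = 390 mm; section modulus (unit throat) S = 2 × L²/6 = 12680 mm².
Direct shear f_v = P/L_w = 175×10³/390 = 448.7 N/mm.
Moment M = P × e = 175×10³ × 155 = 27125000 N·mm; bending f_b = M/S = 2140 N/mm.
f_max = √(f_v² + f_b²) = √(448.7² + 2140²) = 2187 N/mm.
φr_n = 0.75 × 0.6 × 620 × (0.707 × 14) = 2762 N/mm → adequate.

f_max ≈ 2190 N/mm; adequate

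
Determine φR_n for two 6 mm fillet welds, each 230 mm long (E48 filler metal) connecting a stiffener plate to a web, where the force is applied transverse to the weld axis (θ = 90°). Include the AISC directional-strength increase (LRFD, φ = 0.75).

E48XX → F_EXX = 480 MPa.
t_e = 0.707 × 6 = 4.242 mm; A_we = 4.242 × 460 = 1951 mm².
Directional factor: 1.0 + 0.5 sin^1.5(90°) = 1.5.
F_nw = 0.6 × 480 × 1.5 = 432 MPa.
φR_n = 0.75 × 432 × 1951 × 10⁻³ = 632.2 kN.

φR_n ≈ 632 kN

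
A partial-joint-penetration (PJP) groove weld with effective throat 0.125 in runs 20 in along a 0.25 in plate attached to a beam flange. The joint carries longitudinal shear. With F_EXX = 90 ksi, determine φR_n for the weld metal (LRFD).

φR_n ≈ 101 kips

Effective throat (given) t_e = 0.125 in.
A_we = 0.125 × 20 = 2.5 in².
F_nw = 0.6 F_EXX = 54 ksi.
φR_n = 0.75 × 54 × 2.5 = 101.2 kips.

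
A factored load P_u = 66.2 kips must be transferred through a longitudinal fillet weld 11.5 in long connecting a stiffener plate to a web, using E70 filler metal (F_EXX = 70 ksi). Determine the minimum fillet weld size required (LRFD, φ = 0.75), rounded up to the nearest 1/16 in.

Total weld length L = 11.5 in.
Required throat t_e = P_u / (φ × 0.6 F_EXX × L) = 66.2 / (0.75 × 0.6 × 70 × 11.5) = 0.1827 in.
Required leg w = t_e / 0.707 = 0.2585 in → use 5/16 in.

w = 5/16 in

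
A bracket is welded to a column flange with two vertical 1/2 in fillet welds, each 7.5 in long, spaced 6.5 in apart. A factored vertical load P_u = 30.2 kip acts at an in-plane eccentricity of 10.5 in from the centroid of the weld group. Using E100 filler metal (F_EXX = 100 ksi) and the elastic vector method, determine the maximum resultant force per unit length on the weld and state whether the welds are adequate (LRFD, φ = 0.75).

f_max ≈ 8.34 kip/in; adequate

Total weld length L_w = 15 in. Treat welds as unit-width lines.
Polar moment about centroid: J = 2[d³/12 + d(b/2)²] = 2[7.5³/12 + 7.5×3.25²] = 228.8 in³.
Direct shear f_v = P/L_w = 30.2 / 15 = 2.013 kip/in (vertical).
Torsion M = P·e = 30.2 × 10.5 = 317.1 kip·in.
Critical point at (x, y) = (3.25, 3.75) from centroid. f_tx = M·y/J = 5.198 kip/in; f_ty = M·x/J = 4.505 kip/in.
Resultant f_max = √[f_tx² + (f_v + f_ty)²] = √[5.198² + (2.013 + 4.505)²] = 8.338 kip/in.
Capacity per unit length: φr_n = 0.75 × 0.6 × 100 × (0.707 × 0.5) = 15.91 kip/in.
8.338 ≤ 15.91 → adequate.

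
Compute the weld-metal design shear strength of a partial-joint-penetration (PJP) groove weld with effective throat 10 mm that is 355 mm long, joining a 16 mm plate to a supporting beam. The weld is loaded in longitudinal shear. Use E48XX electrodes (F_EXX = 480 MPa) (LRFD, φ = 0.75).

φR_n ≈ 767 kN

Effective throat (given) t_e = 10 mm.
A_we = 10 × 355 = 3550 mm².
F_nw = 0.6 F_EXX = 288 MPa.
φR_n = 0.75 × 288 × 3550 × 10⁻³ = 766.8 kN.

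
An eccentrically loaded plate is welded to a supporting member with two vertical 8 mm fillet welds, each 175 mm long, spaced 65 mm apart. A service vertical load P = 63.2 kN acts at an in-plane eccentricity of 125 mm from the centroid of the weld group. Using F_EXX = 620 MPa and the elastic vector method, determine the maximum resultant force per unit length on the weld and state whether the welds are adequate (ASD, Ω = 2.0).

Total weld length L_w = 350 mm. Treat welds as unit-width lines.
Polar moment about centroid: J = 2[d³/12 + d(b/2)²] = 2[175³/12 + 175×32.5²] = 1263000 mm³.
Direct shear f_v = P/L_w = 63.2×10³ / 350 = 180.6 N/mm (vertical).
Torsion M = P·e = 63.2×10³ × 125 = 7900000 N·mm.
Critical point at (x, y) = (32.5, 87.5) from centroid. f_tx = M·y/J = 547.3 N/mm; f_ty = M·x/J = 203.3 N/mm.
Resultant f_max = √[f_tx² + (f_v + f_ty)²] = √[547.3² + (180.6 + 203.3)²] = 668.5 N/mm.
Capacity per unit length: r_n/Ω = (1/2.0) × 0.6 × 620 × (0.707 × 8) = 1052 N/mm.
668.5 ≤ 1052 → adequate.

f_max ≈ 669 N/mm; adequate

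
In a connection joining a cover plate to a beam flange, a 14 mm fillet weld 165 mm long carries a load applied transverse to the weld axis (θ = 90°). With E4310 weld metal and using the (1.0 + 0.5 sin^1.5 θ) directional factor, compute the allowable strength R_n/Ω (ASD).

R_n/Ω ≈ 316 kN

E43XX → F_EXX = 430 MPa.
t_e = 0.707 × 14 = 9.898 mm; A_we = 9.898 × 165 = 1633 mm².
Directional factor: 1.0 + 0.5 sin^1.5(90°) = 1.5.
F_nw = 0.6 × 430 × 1.5 = 387 MPa.
R_n/Ω = (387 × 1633) / 2.0 × 10⁻³ = 316 kN.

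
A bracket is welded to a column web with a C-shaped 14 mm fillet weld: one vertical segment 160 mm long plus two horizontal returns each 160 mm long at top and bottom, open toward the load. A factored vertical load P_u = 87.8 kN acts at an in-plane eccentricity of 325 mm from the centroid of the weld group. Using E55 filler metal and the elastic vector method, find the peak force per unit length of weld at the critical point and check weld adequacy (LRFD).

E55XX → F_EXX = 550 MPa.
Total weld length L_w = 480 mm. Treat welds as unit-width lines.
Centroid: x̄ = 2×160×80 / 480 = 53.33 mm from the vertical weld.
Polar moment about centroid: J = I_x + I_y = [160³/12 + 2×160×80²] + [160×53.33² + 2(160³/12 + 160×26.67²)] = 3755000 mm³.
Direct shear f_v = P/L_w = 87.8×10³ / 480 = 182.9 N/mm (vertical).
Torsion M = P·e = 87.8×10³ × 325 = 28535000 N·mm.
Critical point at (x, y) = (106.7, 80) from centroid. f_tx = M·y/J = 608 N/mm; f_ty = M·x/J = 810.7 N/mm.
Resultant f_max = √[f_tx² + (f_v + f_ty)²] = √[608² + (182.9 + 810.7)²] = 1165 N/mm.
Capacity per unit length: φr_n = 0.75 × 0.6 × 550 × (0.707 × 14) = 2450 N/mm.
1165 ≤ 2450 → adequate.

f_max ≈ 1160 N/mm; adequate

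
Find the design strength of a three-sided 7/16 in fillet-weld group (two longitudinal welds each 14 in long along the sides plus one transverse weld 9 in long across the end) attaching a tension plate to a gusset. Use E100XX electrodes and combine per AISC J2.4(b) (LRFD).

E100XX → F_EXX = 100 ksi.
t_e = 0.707 × 0.4375 = 0.3093 in.
R_nwl = 0.6 × 100 × 0.3093 × 28 = 519.6 kips (longitudinal, 2 welds).
R_nwt = 0.6 × 100 × 0.3093 × 9 = 167 kips (transverse, base value).
(i) R_nwl + R_nwt = 686.7 kips; (ii) 0.85 R_nwl + 1.5 R_nwt = 692.2 kips.
R_n = max = 692.2 kips [governs: (ii)]; φR_n = 519.2 kips.

φR_n ≈ 519 kips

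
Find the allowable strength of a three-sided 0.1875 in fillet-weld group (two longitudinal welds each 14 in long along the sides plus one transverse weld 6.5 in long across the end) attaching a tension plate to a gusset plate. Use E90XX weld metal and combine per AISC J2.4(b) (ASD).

E90XX → F_EXX = 90 ksi.
t_e = 0.707 × 0.1875 = 0.1326 in.
R_nwl = 0.6 × 90 × 0.1326 × 28 = 200.4 kip (longitudinal, 2 welds).
R_nwt = 0.6 × 90 × 0.1326 × 6.5 = 46.53 kip (transverse, base value).
(i) R_nwl + R_nwt = 247 kip; (ii) 0.85 R_nwl + 1.5 R_nwt = 240.2 kip.
R_n = max = 247 kip [governs: (i)]; R_n/Ω = 123.5 kip.

R_n/Ω ≈ 123 kip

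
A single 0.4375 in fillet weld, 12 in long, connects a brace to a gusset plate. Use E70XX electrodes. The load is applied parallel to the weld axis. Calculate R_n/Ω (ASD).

E70XX → F_EXX = 70 ksi.
Effective throat t_e = 0.707 × 0.4375 = 0.3093 in.
Total length L = 12 in; A_we = 0.3093 × 12 = 3.712 in².
F_nw = 0.6 F_EXX = 0.6 × 70 = 42 ksi.
R_n = 42 × 3.712 = 155.9 kip; R_n/Ω = 155.9/2.0 = 77.95 kip.

R_n/Ω ≈ 77.9 kip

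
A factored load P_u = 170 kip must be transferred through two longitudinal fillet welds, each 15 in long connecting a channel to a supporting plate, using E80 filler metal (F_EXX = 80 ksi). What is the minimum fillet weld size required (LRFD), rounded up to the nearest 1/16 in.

w = 1/4 in

Total weld length L = 30 in.
Required throat t_e = P_u / (φ × 0.6 F_EXX × L) = 170 / (0.75 × 0.6 × 80 × 30) = 0.1574 in.
Required leg w = t_e / 0.707 = 0.2226 in → use 1/4 in.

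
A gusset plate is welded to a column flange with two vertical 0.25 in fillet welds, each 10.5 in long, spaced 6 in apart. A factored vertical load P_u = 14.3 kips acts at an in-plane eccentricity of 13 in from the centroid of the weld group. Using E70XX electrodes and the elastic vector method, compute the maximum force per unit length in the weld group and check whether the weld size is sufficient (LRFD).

f_max ≈ 3.33 kip/in; adequate

E70XX → F_EXX = 70 ksi.
Total weld length L_w = 21 in. Treat welds as unit-width lines.
Polar moment about centroid: J = 2[d³/12 + d(b/2)²] = 2[10.5³/12 + 10.5×3²] = 381.9 in³.
Direct shear f_v = P/L_w = 14.3 / 21 = 0.681 kip/in (vertical).
Torsion M = P·e = 14.3 × 13 = 185.9 kip·in.
Critical point at (x, y) = (3, 5.25) from centroid. f_tx = M·y/J = 2.555 kip/in; f_ty = M·x/J = 1.46 kip/in.
Resultant f_max = √[f_tx² + (f_v + f_ty)²] = √[2.555² + (0.681 + 1.46)²] = 3.334 kip/in.
Capacity per unit length: φr_n = 0.75 × 0.6 × 70 × (0.707 × 0.25) = 5.568 kip/in.
3.334 ≤ 5.568 → adequate.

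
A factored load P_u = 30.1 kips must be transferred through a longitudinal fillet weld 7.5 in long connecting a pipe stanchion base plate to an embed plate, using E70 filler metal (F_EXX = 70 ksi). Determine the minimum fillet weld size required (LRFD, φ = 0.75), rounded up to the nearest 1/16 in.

Total weld length L = 7.5 in.
Required throat t_e = P_u / (φ × 0.6 F_EXX × L) = 30.1 / (0.75 × 0.6 × 70 × 7.5) = 0.1274 in.
Required leg w = t_e / 0.707 = 0.1802 in → use 3/16 in.

w = 3/16 in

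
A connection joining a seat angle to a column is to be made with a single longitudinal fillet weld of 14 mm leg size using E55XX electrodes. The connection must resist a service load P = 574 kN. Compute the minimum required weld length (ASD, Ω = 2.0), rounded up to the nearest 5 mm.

E55XX → F_EXX = 550 MPa.
Throat t_e = 0.707 × 14 = 9.898 mm.
r_n/Ω = (0.6 × 550 × 9.898) / 2.0 = 1633 N/mm = 1.633 kN/mm.
L_req = P / (r_n/Ω) = 574 / 1.633 = 351.5 mm total.
Round up → use L = 355 mm.

L = 355 mm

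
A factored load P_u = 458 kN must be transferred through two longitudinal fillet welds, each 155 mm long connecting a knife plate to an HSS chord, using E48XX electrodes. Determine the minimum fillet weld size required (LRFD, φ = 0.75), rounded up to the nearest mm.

w = 10 mm

E48XX → F_EXX = 480 MPa.
Total weld length L = 310 mm.
Required throat t_e = P_u / (φ × 0.6 F_EXX × L) = 458 / (0.75 × 0.6 × 480 × 310 × 10⁻³) = 6.84 mm.
Required leg w = t_e / 0.707 = 9.675 mm → use 10 mm.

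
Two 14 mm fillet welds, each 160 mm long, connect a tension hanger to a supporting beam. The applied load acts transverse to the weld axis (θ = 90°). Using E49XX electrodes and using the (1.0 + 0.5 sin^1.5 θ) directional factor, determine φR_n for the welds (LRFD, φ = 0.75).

E49XX → F_EXX = 490 MPa.
t_e = 0.707 × 14 = 9.898 mm; A_we = 9.898 × 320 = 3167 mm².
Directional factor: 1.0 + 0.5 sin^1.5(90°) = 1.5.
F_nw = 0.6 × 490 × 1.5 = 441 MPa.
φR_n = 0.75 × 441 × 3167 × 10⁻³ = 1048 kN.

φR_n ≈ 1050 kN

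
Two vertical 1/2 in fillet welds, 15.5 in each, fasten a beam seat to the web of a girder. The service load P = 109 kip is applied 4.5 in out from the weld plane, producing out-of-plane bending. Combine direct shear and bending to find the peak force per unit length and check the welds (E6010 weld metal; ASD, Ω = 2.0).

E60XX → F_EXX = 60 ksi.
L_w = 2 × 15.5 = 31 in; section modulus (unit throat) S = 2 × L²/6 = 80.08 in².
Direct shear f_v = P/L_w = 109/31 = 3.516 kip/in.
Moment M = P × e = 109 × 4.5 = 490.5 kip·in; bending f_b = M/S = 6.125 kip/in.
f_max = √(f_v² + f_b²) = √(3.516² + 6.125²) = 7.062 kip/in.
r_n/Ω = (1/2.0) × 0.6 × 60 × (0.707 × 0.5) = 6.363 kip/in → NOT adequate.

f_max ≈ 7.06 kip/in; NOT adequate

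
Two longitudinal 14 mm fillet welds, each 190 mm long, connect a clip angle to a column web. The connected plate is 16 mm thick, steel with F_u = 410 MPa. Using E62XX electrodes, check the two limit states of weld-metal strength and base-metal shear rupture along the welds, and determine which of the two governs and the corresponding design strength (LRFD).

E62XX → F_EXX = 620 MPa.
t_e = 0.707 × 14 = 9.898 mm; L = 380 mm.
Weld metal: φR_n = 0.75 × 0.6 × 620 × 9.898 × 380 × 10⁻³ = 1049 kN.
Base metal (shear rupture): φR_n = 0.75 × 0.6 × 410 × 16 × 380 × 10⁻³ = 1122 kN.
Governing: weld metal.

φR_n ≈ 1050 kN (weld metal governs)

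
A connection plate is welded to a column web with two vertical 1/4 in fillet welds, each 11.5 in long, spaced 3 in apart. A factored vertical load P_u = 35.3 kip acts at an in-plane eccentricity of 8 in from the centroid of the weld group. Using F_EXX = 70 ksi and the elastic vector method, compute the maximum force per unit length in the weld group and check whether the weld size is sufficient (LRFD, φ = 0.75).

Total weld length L_w = 23 in. Treat welds as unit-width lines.
Polar moment about centroid: J = 2[d³/12 + d(b/2)²] = 2[11.5³/12 + 11.5×1.5²] = 305.2 in³.
Direct shear f_v = P/L_w = 35.3 / 23 = 1.535 kip/in (vertical).
Torsion M = P·e = 35.3 × 8 = 282.4 kip·in.
Critical point at (x, y) = (1.5, 5.75) from centroid. f_tx = M·y/J = 5.32 kip/in; f_ty = M·x/J = 1.388 kip/in.
Resultant f_max = √[f_tx² + (f_v + f_ty)²] = √[5.32² + (1.535 + 1.388)²] = 6.07 kip/in.
Capacity per unit length: φr_n = 0.75 × 0.6 × 70 × (0.707 × 0.25) = 5.568 kip/in.
6.07 > 5.568 → NOT adequate.

f_max ≈ 6.07 kip/in; NOT adequate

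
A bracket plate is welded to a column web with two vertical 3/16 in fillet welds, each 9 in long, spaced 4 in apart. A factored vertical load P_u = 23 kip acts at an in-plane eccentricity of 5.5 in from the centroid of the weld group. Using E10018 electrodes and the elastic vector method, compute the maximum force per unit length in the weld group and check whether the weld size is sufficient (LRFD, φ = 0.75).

E100XX → F_EXX = 100 ksi.
Total weld length L_w = 18 in. Treat welds as unit-width lines.
Polar moment about centroid: J = 2[d³/12 + d(b/2)²] = 2[9³/12 + 9×2²] = 193.5 in³.
Direct shear f_v = P/L_w = 23 / 18 = 1.278 kip/in (vertical).
Torsion M = P·e = 23 × 5.5 = 126.5 kip·in.
Critical point at (x, y) = (2, 4.5) from centroid. f_tx = M·y/J = 2.942 kip/in; f_ty = M·x/J = 1.307 kip/in.
Resultant f_max = √[f_tx² + (f_v + f_ty)²] = √[2.942² + (1.278 + 1.307)²] = 3.916 kip/in.
Capacity per unit length: φr_n = 0.75 × 0.6 × 100 × (0.707 × 0.1875) = 5.965 kip/in.
3.916 ≤ 5.965 → adequate.

f_max ≈ 3.92 kip/in; adequate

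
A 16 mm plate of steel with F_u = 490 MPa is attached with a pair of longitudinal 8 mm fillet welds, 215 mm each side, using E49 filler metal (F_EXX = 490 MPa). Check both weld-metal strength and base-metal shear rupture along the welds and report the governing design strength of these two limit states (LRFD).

φR_n ≈ 536 kN (weld metal governs)

t_e = 0.707 × 8 = 5.656 mm; L = 430 mm.
Weld metal: φR_n = 0.75 × 0.6 × 490 × 5.656 × 430 × 10⁻³ = 536.3 kN.
Base metal (shear rupture): φR_n = 0.75 × 0.6 × 490 × 16 × 430 × 10⁻³ = 1517 kN.
Governing: weld metal.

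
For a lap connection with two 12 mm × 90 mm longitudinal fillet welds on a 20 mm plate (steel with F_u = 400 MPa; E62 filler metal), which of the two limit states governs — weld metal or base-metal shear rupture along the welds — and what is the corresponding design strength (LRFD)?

φR_n ≈ 426 kN (weld metal governs)

E62XX → F_EXX = 620 MPa.
t_e = 0.707 × 12 = 8.484 mm; L = 180 mm.
Weld metal: φR_n = 0.75 × 0.6 × 620 × 8.484 × 180 × 10⁻³ = 426.1 kN.
Base metal (shear rupture): φR_n = 0.75 × 0.6 × 400 × 20 × 180 × 10⁻³ = 648 kN.
Governing: weld metal.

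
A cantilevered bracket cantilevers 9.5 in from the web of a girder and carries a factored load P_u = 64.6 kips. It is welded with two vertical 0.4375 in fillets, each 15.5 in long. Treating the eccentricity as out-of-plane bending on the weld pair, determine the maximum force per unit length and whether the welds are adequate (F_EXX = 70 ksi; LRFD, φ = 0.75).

L_w = 2 × 15.5 = 31 in; section modulus (unit throat) S = 2 × L²/6 = 80.08 in².
Direct shear f_v = P/L_w = 64.6/31 = 2.084 kip/in.
Moment M = P × e = 64.6 × 9.5 = 613.7 kip·in; bending f_b = M/S = 7.663 kip/in.
f_max = √(f_v² + f_b²) = √(2.084² + 7.663²) = 7.942 kip/in.
φr_n = 0.75 × 0.6 × 70 × (0.707 × 0.4375) = 9.743 kip/in → adequate.

f_max ≈ 7.94 kip/in; adequate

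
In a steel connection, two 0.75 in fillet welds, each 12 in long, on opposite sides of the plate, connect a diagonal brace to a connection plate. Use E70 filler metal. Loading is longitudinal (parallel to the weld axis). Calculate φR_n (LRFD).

φR_n ≈ 401 kips

E70XX → F_EXX = 70 ksi.
Effective throat t_e = 0.707 × 0.75 = 0.5302 in.
Total length L = 24 in; A_we = 0.5302 × 24 = 12.73 in².
F_nw = 0.6 F_EXX = 0.6 × 70 = 42 ksi.
φR_n = 0.75 × 42 × 12.73 = 400.9 kips.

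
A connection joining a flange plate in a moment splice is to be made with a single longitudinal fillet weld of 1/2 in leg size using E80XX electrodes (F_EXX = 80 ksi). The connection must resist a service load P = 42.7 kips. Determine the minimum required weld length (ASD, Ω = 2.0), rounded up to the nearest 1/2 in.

Throat t_e = 0.707 × 0.5 = 0.3535 in.
r_n/Ω = (0.6 × 80 × 0.3535) / 2.0 = 8.484 kip/in.
L_req = P / (r_n/Ω) = 42.7 / 8.484 = 5.033 in total.
Round up → use L = 5.5 in.

L = 5.5 in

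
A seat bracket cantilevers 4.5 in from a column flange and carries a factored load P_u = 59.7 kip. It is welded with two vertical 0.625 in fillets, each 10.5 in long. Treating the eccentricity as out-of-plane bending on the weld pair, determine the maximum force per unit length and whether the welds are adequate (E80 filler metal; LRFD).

f_max ≈ 7.84 kip/in; adequate

E80XX → F_EXX = 80 ksi.
L_w = 2 × 10.5 = 21 in; section modulus (unit throat) S = 2 × L²/6 = 36.75 in².
Direct shear f_v = P/L_w = 59.7/21 = 2.843 kip/in.
Moment M = P × e = 59.7 × 4.5 = 268.65 kip·in; bending f_b = M/S = 7.31 kip/in.
f_max = √(f_v² + f_b²) = √(2.843² + 7.31²) = 7.844 kip/in.
φr_n = 0.75 × 0.6 × 80 × (0.707 × 0.625) = 15.91 kip/in → adequate.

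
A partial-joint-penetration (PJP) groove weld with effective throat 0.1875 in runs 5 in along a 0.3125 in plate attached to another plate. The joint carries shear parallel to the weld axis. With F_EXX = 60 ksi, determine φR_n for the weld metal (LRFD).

Effective throat (given) t_e = 0.1875 in.
A_we = 0.1875 × 5 = 0.9375 in².
F_nw = 0.6 F_EXX = 36 ksi.
φR_n = 0.75 × 36 × 0.9375 = 25.31 kips.

φR_n ≈ 25.3 kips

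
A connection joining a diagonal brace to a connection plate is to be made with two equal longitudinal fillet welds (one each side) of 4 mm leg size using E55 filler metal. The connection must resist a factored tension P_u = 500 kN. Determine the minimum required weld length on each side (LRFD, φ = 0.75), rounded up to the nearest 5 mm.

E55XX → F_EXX = 550 MPa.
Throat t_e = 0.707 × 4 = 2.828 mm.
φr_n = 0.75 × 0.6 × 550 × 2.828 × 10⁻³ = 0.6999 kN/mm.
L_req = P_u / φr_n = 500 / 0.6999 = 714.4 mm total.
Per side: 714.4 / 2 = 357.2 mm.
Round up → use L = 360 mm on each side.

L = 360 mm on each side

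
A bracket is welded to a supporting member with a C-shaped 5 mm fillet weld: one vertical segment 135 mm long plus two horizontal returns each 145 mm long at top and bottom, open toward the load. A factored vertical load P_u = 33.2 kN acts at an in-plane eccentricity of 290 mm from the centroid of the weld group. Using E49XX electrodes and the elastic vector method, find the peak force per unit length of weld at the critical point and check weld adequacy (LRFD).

f_max ≈ 513 N/mm; adequate

E49XX → F_EXX = 490 MPa.
Total weld length L_w = 425 mm. Treat welds as unit-width lines.
Centroid: x̄ = 2×145×72.5 / 425 = 49.47 mm from the vertical weld.
Polar moment about centroid: J = I_x + I_y = [135³/12 + 2×145×67.5²] + [135×49.47² + 2(145³/12 + 145×23.03²)] = 2519000 mm³.
Direct shear f_v = P/L_w = 33.2×10³ / 425 = 78.12 N/mm (vertical).
Torsion M = P·e = 33.2×10³ × 290 = 9628000 N·mm.
Critical point at (x, y) = (95.53, 67.5) from centroid. f_tx = M·y/J = 258 N/mm; f_ty = M·x/J = 365.2 N/mm.
Resultant f_max = √[f_tx² + (f_v + f_ty)²] = √[258² + (78.12 + 365.2)²] = 512.9 N/mm.
Capacity per unit length: φr_n = 0.75 × 0.6 × 490 × (0.707 × 5) = 779.5 N/mm.
512.9 ≤ 779.5 → adequate.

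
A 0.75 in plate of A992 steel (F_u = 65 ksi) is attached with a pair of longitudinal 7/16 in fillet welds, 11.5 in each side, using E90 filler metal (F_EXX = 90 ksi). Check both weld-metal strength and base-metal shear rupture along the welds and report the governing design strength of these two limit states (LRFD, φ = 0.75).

φR_n ≈ 288 kip (weld metal governs)

t_e = 0.707 × 0.4375 = 0.3093 in; L = 23 in.
Weld metal: φR_n = 0.75 × 0.6 × 90 × 0.3093 × 23 = 288.1 kip.
Base metal (shear rupture): φR_n = 0.75 × 0.6 × 65 × 0.75 × 23 = 504.6 kip.
Governing: weld metal.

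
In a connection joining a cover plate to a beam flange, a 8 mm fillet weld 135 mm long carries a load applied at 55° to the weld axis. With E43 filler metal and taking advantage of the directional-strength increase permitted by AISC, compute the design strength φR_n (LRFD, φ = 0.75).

φR_n ≈ 203 kN

E43XX → F_EXX = 430 MPa.
t_e = 0.707 × 8 = 5.656 mm; A_we = 5.656 × 135 = 763.6 mm².
Directional factor: 1.0 + 0.5 sin^1.5(55°) = 1.371.
F_nw = 0.6 × 430 × 1.371 = 353.6 MPa.
φR_n = 0.75 × 353.6 × 763.6 × 10⁻³ = 202.5 kN.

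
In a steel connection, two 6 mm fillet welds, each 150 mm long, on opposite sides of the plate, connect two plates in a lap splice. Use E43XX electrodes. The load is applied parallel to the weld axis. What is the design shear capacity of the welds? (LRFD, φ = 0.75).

φR_n ≈ 246 kN

E43XX → F_EXX = 430 MPa.
Effective throat t_e = 0.707 × 6 = 4.242 mm.
Total length L = 300 mm; A_we = 4.242 × 300 = 1273 mm².
F_nw = 0.6 F_EXX = 0.6 × 430 = 258 MPa.
φR_n = 0.75 × 258 × 1273 × 10⁻³ = 246.2 kN.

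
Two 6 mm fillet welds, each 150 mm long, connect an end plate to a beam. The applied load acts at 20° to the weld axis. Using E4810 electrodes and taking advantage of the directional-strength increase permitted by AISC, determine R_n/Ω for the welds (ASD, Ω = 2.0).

E48XX → F_EXX = 480 MPa.
t_e = 0.707 × 6 = 4.242 mm; A_we = 4.242 × 300 = 1273 mm².
Directional factor: 1.0 + 0.5 sin^1.5(20°) = 1.1.
F_nw = 0.6 × 480 × 1.1 = 316.8 MPa.
R_n/Ω = (316.8 × 1273) / 2.0 × 10⁻³ = 201.6 kN.

R_n/Ω ≈ 202 kN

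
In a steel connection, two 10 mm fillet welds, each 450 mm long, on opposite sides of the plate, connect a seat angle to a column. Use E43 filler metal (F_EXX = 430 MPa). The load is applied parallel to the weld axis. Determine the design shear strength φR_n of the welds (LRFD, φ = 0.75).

φR_n ≈ 1230 kN

Effective throat t_e = 0.707 × 10 = 7.07 mm.
Total length L = 900 mm; A_we = 7.07 × 900 = 6363 mm².
F_nw = 0.6 F_EXX = 0.6 × 430 = 258 MPa.
φR_n = 0.75 × 258 × 6363 × 10⁻³ = 1231 kN.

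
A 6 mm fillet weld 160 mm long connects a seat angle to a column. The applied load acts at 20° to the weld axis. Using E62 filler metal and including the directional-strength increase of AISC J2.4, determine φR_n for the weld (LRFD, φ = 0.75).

φR_n ≈ 208 kN

E62XX → F_EXX = 620 MPa.
t_e = 0.707 × 6 = 4.242 mm; A_we = 4.242 × 160 = 678.7 mm².
Directional factor: 1.0 + 0.5 sin^1.5(20°) = 1.1.
F_nw = 0.6 × 620 × 1.1 = 409.2 MPa.
φR_n = 0.75 × 409.2 × 678.7 × 10⁻³ = 208.3 kN.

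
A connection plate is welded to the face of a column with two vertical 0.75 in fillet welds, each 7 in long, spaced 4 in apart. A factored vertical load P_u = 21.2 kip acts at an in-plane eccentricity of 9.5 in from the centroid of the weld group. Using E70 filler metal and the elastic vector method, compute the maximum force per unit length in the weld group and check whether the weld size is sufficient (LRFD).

f_max ≈ 8.03 kip/in; adequate

E70XX → F_EXX = 70 ksi.
Total weld length L_w = 14 in. Treat welds as unit-width lines.
Polar moment about centroid: J = 2[d³/12 + d(b/2)²] = 2[7³/12 + 7×2²] = 113.2 in³.
Direct shear f_v = P/L_w = 21.2 / 14 = 1.514 kip/in (vertical).
Torsion M = P·e = 21.2 × 9.5 = 201.4 kip·in.
Critical point at (x, y) = (2, 3.5) from centroid. f_tx = M·y/J = 6.229 kip/in; f_ty = M·x/J = 3.559 kip/in.
Resultant f_max = √[f_tx² + (f_v + f_ty)²] = √[6.229² + (1.514 + 3.559)²] = 8.034 kip/in.
Capacity per unit length: φr_n = 0.75 × 0.6 × 70 × (0.707 × 0.75) = 16.7 kip/in.
8.034 ≤ 16.7 → adequate.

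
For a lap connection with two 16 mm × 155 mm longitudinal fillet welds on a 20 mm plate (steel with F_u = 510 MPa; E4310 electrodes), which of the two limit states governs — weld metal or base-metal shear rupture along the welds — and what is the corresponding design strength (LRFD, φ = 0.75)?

E43XX → F_EXX = 430 MPa.
t_e = 0.707 × 16 = 11.31 mm; L = 310 mm.
Weld metal: φR_n = 0.75 × 0.6 × 430 × 11.31 × 310 × 10⁻³ = 678.6 kN.
Base metal (shear rupture): φR_n = 0.75 × 0.6 × 510 × 20 × 310 × 10⁻³ = 1423 kN.
Governing: weld metal.

φR_n ≈ 679 kN (weld metal governs)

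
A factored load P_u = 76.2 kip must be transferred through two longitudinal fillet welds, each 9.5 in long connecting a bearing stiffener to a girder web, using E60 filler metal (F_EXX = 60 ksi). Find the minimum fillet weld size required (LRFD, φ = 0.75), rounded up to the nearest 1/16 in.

w = 1/4 in

Total weld length L = 19 in.
Required throat t_e = P_u / (φ × 0.6 F_EXX × L) = 76.2 / (0.75 × 0.6 × 60 × 19) = 0.1485 in.
Required leg w = t_e / 0.707 = 0.2101 in → use 1/4 in.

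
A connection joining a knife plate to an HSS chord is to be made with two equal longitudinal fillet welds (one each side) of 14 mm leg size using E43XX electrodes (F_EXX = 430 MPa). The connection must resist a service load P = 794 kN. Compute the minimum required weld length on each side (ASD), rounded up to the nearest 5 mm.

L = 315 mm on each side

Throat t_e = 0.707 × 14 = 9.898 mm.
r_n/Ω = (0.6 × 430 × 9.898) / 2.0 = 1277 N/mm = 1.277 kN/mm.
L_req = P / (r_n/Ω) = 794 / 1.277 = 621.8 mm total.
Per side: 621.8 / 2 = 310.9 mm.
Round up → use L = 315 mm on each side.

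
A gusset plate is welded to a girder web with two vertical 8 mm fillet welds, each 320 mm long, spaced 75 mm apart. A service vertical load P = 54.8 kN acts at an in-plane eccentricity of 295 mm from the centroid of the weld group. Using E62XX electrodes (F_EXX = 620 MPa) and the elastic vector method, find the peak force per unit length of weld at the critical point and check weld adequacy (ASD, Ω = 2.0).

Total weld length L_w = 640 mm. Treat welds as unit-width lines.
Polar moment about centroid: J = 2[d³/12 + d(b/2)²] = 2[320³/12 + 320×37.5²] = 6361000 mm³.
Direct shear f_v = P/L_w = 54.8×10³ / 640 = 85.62 N/mm (vertical).
Torsion M = P·e = 54.8×10³ × 295 = 16166000 N·mm.
Critical point at (x, y) = (37.5, 160) from centroid. f_tx = M·y/J = 406.6 N/mm; f_ty = M·x/J = 95.3 N/mm.
Resultant f_max = √[f_tx² + (f_v + f_ty)²] = √[406.6² + (85.62 + 95.3)²] = 445 N/mm.
Capacity per unit length: r_n/Ω = (1/2.0) × 0.6 × 620 × (0.707 × 8) = 1052 N/mm.
445 ≤ 1052 → adequate.

f_max ≈ 445 N/mm; adequate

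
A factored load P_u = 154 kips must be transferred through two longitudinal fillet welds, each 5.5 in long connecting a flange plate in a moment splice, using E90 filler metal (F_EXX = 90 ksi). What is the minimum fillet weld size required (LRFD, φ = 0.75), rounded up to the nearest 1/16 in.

w = 1/2 in

Total weld length L = 11 in.
Required throat t_e = P_u / (φ × 0.6 F_EXX × L) = 154 / (0.75 × 0.6 × 90 × 11) = 0.3457 in.
Required leg w = t_e / 0.707 = 0.4889 in → use 1/2 in.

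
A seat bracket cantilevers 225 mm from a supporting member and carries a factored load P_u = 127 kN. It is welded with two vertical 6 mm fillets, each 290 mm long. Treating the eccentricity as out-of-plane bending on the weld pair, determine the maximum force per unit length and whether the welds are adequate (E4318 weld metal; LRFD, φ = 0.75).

f_max ≈ 1040 N/mm; NOT adequate

E43XX → F_EXX = 430 MPa.
L_w = 2 × 290 = 580 mm; section modulus (unit throat) S = 2 × L²/6 = 28030 mm².
Direct shear f_v = P/L_w = 127×10³/580 = 219 N/mm.
Moment M = P × e = 127×10³ × 225 = 28575000 N·mm; bending f_b = M/S = 1019 N/mm.
f_max = √(f_v² + f_b²) = √(219² + 1019²) = 1043 N/mm.
φr_n = 0.75 × 0.6 × 430 × (0.707 × 6) = 820.8 N/mm → NOT adequate.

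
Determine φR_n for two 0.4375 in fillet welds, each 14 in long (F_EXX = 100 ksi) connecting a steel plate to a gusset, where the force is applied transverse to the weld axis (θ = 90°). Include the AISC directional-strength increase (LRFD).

φR_n ≈ 585 kip

t_e = 0.707 × 0.4375 = 0.3093 in; A_we = 0.3093 × 28 = 8.661 in².
Directional factor: 1.0 + 0.5 sin^1.5(90°) = 1.5.
F_nw = 0.6 × 100 × 1.5 = 90 ksi.
φR_n = 0.75 × 90 × 8.661 = 584.6 kip.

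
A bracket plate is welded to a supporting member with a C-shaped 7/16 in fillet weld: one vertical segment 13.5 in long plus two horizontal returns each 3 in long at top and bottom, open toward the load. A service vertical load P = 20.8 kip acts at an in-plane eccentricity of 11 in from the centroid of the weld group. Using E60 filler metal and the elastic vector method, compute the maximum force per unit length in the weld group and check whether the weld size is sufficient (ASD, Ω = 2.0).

E60XX → F_EXX = 60 ksi.
Total weld length L_w = 19.5 in. Treat welds as unit-width lines.
Centroid: x̄ = 2×3×1.5 / 19.5 = 0.4615 in from the vertical weld.
Polar moment about centroid: J = I_x + I_y = [13.5³/12 + 2×3×6.75²] + [13.5×0.4615² + 2(3³/12 + 3×1.038²)] = 492.3 in³.
Direct shear f_v = P/L_w = 20.8 / 19.5 = 1.067 kip/in (vertical).
Torsion M = P·e = 20.8 × 11 = 228.8 kip·in.
Critical point at (x, y) = (2.538, 6.75) from centroid. f_tx = M·y/J = 3.137 kip/in; f_ty = M·x/J = 1.18 kip/in.
Resultant f_max = √[f_tx² + (f_v + f_ty)²] = √[3.137² + (1.067 + 1.18)²] = 3.859 kip/in.
Capacity per unit length: r_n/Ω = (1/2.0) × 0.6 × 60 × (0.707 × 0.4375) = 5.568 kip/in.
3.859 ≤ 5.568 → adequate.

f_max ≈ 3.86 kip/in; adequate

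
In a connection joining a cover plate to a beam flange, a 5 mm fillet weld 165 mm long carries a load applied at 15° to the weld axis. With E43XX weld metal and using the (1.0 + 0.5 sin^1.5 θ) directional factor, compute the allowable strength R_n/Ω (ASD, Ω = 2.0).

R_n/Ω ≈ 80.2 kN

E43XX → F_EXX = 430 MPa.
t_e = 0.707 × 5 = 3.535 mm; A_we = 3.535 × 165 = 583.3 mm².
Directional factor: 1.0 + 0.5 sin^1.5(15°) = 1.066.
F_nw = 0.6 × 430 × 1.066 = 275 MPa.
R_n/Ω = (275 × 583.3) / 2.0 × 10⁻³ = 80.2 kN.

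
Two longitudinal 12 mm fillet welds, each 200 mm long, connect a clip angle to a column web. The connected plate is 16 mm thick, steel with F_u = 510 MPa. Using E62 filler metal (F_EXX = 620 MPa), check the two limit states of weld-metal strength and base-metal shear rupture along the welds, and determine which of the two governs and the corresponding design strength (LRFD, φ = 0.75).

t_e = 0.707 × 12 = 8.484 mm; L = 400 mm.
Weld metal: φR_n = 0.75 × 0.6 × 620 × 8.484 × 400 × 10⁻³ = 946.8 kN.
Base metal (shear rupture): φR_n = 0.75 × 0.6 × 510 × 16 × 400 × 10⁻³ = 1469 kN.
Governing: weld metal.

φR_n ≈ 947 kN (weld metal governs)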